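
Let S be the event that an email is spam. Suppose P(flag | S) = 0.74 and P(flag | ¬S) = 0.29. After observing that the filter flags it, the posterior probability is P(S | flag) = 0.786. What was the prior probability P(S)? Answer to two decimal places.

Bayes' rule in odds form gives O(S|E) = O(S)·[P(E|S)/P(E|¬S)], hence O(S) = O(S|E)/LR.
Posterior odds = 0.786/(1−0.786) = 3.6729. LR = 0.74/0.29 = 2.5517.
Prior odds = 3.6729/2.5517 = 1.4394, so P(S) = 1.4394/(1+1.4394) ≈ 0.59.

P(S) = 0.59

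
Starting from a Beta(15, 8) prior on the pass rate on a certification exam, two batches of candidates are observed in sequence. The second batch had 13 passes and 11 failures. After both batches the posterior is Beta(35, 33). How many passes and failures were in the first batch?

7 passes and 14 failures

Sequential conjugate updates are equivalent to a single update on the pooled data, so total successes = posterior α − prior α and total failures = posterior β − prior β.
Total across both batches: 35−15=20 passes, 33−8=25 failures.
Subtract the second batch: 20−13=7 passes and 25−11=14 failures.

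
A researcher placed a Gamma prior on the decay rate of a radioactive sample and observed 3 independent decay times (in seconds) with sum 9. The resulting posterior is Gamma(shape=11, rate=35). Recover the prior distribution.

For an exponential likelihood with a Gamma(α, β) prior on the rate, n observations with total T give posterior Gamma(α+n, β+T).
So α = 11 − 3 = 8 and β = 35 − 9 = 26.

Gamma(shape=8, rate=26)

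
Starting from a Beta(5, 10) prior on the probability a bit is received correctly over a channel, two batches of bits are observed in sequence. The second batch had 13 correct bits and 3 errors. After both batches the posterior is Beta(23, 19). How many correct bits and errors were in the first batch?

5 correct bits and 6 errors

Sequential conjugate updates are equivalent to a single update on the pooled data, so total successes = posterior α − prior α and total failures = posterior β − prior β.
Total across both batches: 23−5=18 correct bits, 19−10=9 errors.
Subtract the second batch: 18−13=5 correct bits and 9−3=6 errors.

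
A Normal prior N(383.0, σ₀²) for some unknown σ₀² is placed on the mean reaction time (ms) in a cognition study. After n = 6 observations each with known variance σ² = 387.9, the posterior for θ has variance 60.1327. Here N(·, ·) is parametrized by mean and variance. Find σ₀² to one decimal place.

σ₀² = 860.6

Posterior precision equals prior precision plus data precision: 1/σ_n² = 1/σ₀² + n/σ².
So 1/σ₀² = 1/60.1327 − 6/387.9 = 0.016630 − 0.015468 = 0.001162.
Hence σ₀² = 1/0.001162 ≈ 860.6.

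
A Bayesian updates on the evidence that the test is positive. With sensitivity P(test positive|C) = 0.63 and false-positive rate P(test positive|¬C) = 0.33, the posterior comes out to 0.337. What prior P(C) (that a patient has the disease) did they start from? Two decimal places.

P(C) = 0.21

In odds form, posterior odds = prior odds × likelihood ratio, so prior odds = posterior odds ÷ LR.
Posterior odds = 0.337/(1−0.337) = 0.5083. LR = 0.63/0.33 = 1.9091.
Prior odds = 0.5083/1.9091 = 0.2663, so P(C) = 0.2663/(1+0.2663) ≈ 0.21.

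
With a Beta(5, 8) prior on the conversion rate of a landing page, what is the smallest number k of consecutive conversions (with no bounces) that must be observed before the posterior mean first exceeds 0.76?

k = 21

After k conversions and 0 bounces the posterior is Beta(5+k, 8), with mean (5+k)/(5+8+k).
Set (5+k)/(13+k) > 0.76 and solve: k > (0.76·13 − 5)/(1 − 0.76) = 20.333.
The smallest integer exceeding 20.333 is 21.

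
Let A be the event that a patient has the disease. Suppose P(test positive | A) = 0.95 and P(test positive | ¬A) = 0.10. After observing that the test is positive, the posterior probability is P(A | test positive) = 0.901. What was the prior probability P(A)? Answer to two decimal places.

Bayes' rule in odds form gives O(A|E) = O(A)·[P(E|A)/P(E|¬A)], hence O(A) = O(A|E)/LR.
Posterior odds = 0.901/(1−0.901) = 9.1010. LR = 0.95/0.10 = 9.5000.
Prior odds = 9.1010/9.5000 = 0.9580, so P(A) = 0.9580/(1+0.9580) ≈ 0.49.

P(A) = 0.49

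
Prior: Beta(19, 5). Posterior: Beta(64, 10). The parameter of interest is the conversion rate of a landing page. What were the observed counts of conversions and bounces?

Beta is conjugate to the binomial likelihood: posterior = Beta(a+s, b+f).
So s = 64 − 19 = 45 and f = 10 − 5 = 5.

45 conversions and 5 bounces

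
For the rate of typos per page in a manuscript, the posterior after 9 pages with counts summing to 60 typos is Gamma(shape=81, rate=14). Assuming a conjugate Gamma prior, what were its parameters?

A Gamma(α, β) prior (rate parametrization) on a Poisson rate with n observations summing to S gives posterior Gamma(α+S, β+n).
So α = 81 − 60 = 21 and β = 14 − 9 = 5.

Gamma(shape=21, rate=5)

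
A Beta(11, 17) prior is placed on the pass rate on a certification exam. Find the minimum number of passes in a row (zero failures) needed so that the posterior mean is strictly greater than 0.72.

After k passes and 0 failures the posterior is Beta(11+k, 17), with mean (11+k)/(11+17+k).
Set (11+k)/(28+k) > 0.72 and solve: k > (0.72·28 − 11)/(1 − 0.72) = 32.714.
The smallest integer exceeding 32.714 is 33.

k = 33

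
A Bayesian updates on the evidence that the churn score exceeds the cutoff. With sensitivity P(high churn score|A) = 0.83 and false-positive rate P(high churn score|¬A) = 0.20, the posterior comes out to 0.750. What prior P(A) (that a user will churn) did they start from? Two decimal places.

In odds form, posterior odds = prior odds × likelihood ratio, so prior odds = posterior odds ÷ LR.
Posterior odds = 0.750/(1−0.750) = 3.0000. LR = 0.83/0.20 = 4.1500.
Prior odds = 3.0000/4.1500 = 0.7229, so P(A) = 0.7229/(1+0.7229) ≈ 0.42.

P(A) = 0.42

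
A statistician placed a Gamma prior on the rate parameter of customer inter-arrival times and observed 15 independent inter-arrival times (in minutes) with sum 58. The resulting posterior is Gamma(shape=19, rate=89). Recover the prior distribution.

For an exponential likelihood with a Gamma(α, β) prior on the rate, n observations with total T give posterior Gamma(α+n, β+T).
So α = 19 − 15 = 4 and β = 89 − 58 = 31.

Gamma(shape=4, rate=31)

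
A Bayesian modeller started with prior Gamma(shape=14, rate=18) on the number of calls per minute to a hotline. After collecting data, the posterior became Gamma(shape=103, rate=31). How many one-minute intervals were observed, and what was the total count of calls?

n = 13 one-minute intervals with total 89 calls

A Gamma(α, β) prior (rate parametrization) on a Poisson rate with n observations summing to S gives posterior Gamma(α+S, β+n).
Matching: Σxᵢ = 103 − 14 = 89 and n = 31 − 18 = 13.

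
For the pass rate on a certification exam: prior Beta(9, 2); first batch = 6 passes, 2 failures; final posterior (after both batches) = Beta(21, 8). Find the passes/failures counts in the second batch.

Because Beta–binomial updating is additive in the counts, the combined data contributed (α_post−α_prior, β_post−β_prior) successes and failures.
Total across both batches: 21−9=12 passes, 8−2=6 failures.
Subtract the first batch: 12−6=6 passes and 6−2=4 failures.

6 passes and 4 failures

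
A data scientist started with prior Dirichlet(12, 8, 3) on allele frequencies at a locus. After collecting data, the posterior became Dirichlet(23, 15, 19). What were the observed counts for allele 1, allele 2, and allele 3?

counts (11, 7, 16)

For a Dirichlet(α) prior with multinomial counts c, the posterior is Dirichlet(α + c) componentwise.
Counts are posterior − prior componentwise: 23−12=11, 15−8=7, 19−3=16.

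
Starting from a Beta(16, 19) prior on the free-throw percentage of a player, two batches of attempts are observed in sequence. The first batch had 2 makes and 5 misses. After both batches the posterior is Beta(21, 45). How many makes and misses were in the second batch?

Sequential conjugate updates are equivalent to a single update on the pooled data, so total successes = posterior α − prior α and total failures = posterior β − prior β.
Total across both batches: 21−16=5 makes, 45−19=26 misses.
Subtract the first batch: 5−2=3 makes and 26−5=21 misses.

3 makes and 21 misses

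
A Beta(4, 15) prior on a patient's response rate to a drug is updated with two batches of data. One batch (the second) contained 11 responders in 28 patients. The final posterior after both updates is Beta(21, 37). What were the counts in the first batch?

Sequential conjugate updates are equivalent to a single update on the pooled data, so total successes = posterior α − prior α and total failures = posterior β − prior β.
Total across both batches: 21−4=17 responders, 37−15=22 non-responders.
Subtract the second batch: 17−11=6 responders and 22−17=5 non-responders.

6 responders and 5 non-responders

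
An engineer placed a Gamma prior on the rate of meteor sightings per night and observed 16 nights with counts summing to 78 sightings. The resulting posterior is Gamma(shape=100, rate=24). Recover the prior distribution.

Gamma(shape=22, rate=8)

Gamma–Poisson conjugacy: posterior shape = α + Σxᵢ, posterior rate = β + n.
So α = 100 − 78 = 22 and β = 24 − 16 = 8.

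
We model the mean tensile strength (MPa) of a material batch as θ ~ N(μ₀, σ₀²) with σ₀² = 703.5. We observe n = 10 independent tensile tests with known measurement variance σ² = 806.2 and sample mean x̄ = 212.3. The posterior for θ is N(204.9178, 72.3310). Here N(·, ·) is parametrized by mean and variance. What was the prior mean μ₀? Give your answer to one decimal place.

The posterior mean is a precision-weighted average: μ_n = (τ₀μ₀ + τ_data·x̄)/(τ₀+τ_data), with τ₀=1/σ₀² and τ_data=n/σ².
Here τ₀ = 1/703.5 = 0.001421 and τ_data = 10/806.2 = 0.012404, so τ_n = 0.013825.
Rearranging for μ₀: μ₀ = (μ_n·τ_n − τ_data·x̄)/τ₀ = (204.9178·0.013825 − 0.012404·212.3) / 0.001421 = 0.199619/0.001421 ≈ 140.5.

μ₀ = 140.5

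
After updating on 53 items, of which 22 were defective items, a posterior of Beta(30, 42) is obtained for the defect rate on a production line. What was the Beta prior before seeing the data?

Beta(8, 11)

Under Beta–binomial conjugacy the posterior parameters are (α+s, β+f).
So α = 30 − 22 = 8 and β = 42 − 31 = 11.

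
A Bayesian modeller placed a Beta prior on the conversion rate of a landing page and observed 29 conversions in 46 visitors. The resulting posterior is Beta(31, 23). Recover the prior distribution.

Beta(2, 6)

Beta is conjugate to the binomial likelihood: posterior = Beta(a+s, b+f).
So a = 31 − 29 = 2 and b = 23 − 17 = 6.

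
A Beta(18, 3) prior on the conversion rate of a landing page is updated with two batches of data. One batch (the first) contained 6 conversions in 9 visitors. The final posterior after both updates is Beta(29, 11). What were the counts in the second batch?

Sequential conjugate updates are equivalent to a single update on the pooled data, so total successes = posterior α − prior α and total failures = posterior β − prior β.
Total across both batches: 29−18=11 conversions, 11−3=8 bounces.
Subtract the first batch: 11−6=5 conversions and 8−3=5 bounces.

5 conversions and 5 bounces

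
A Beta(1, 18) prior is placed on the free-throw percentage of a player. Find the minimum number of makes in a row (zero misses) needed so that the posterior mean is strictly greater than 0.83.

k = 87

After k makes and 0 misses the posterior is Beta(1+k, 18), with mean (1+k)/(1+18+k).
Set (1+k)/(19+k) > 0.83 and solve: k > (0.83·19 − 1)/(1 − 0.83) = 86.882.
The smallest integer exceeding 86.882 is 87.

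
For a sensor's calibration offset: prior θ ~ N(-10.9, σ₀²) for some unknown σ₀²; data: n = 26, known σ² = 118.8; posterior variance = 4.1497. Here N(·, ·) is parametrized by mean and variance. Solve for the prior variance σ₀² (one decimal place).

Posterior precision equals prior precision plus data precision: 1/σ_n² = 1/σ₀² + n/σ².
So 1/σ₀² = 1/4.1497 − 26/118.8 = 0.240981 − 0.218855 = 0.022126.
Hence σ₀² = 1/0.022126 ≈ 45.2.

σ₀² = 45.2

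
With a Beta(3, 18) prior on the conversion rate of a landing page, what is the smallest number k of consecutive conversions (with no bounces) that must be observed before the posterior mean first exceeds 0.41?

After k conversions and 0 bounces the posterior is Beta(3+k, 18), with mean (3+k)/(3+18+k).
Set (3+k)/(21+k) > 0.41 and solve: k > (0.41·21 − 3)/(1 − 0.41) = 9.508.
The smallest integer exceeding 9.508 is 10, and checking k=10: (13)/(31) = 0.4194 > 0.41.

k = 10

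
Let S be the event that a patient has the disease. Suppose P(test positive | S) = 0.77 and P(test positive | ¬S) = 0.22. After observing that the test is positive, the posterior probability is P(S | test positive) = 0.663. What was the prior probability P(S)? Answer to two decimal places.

P(S) = 0.36

In odds form, posterior odds = prior odds × likelihood ratio, so prior odds = posterior odds ÷ LR.
Posterior odds = 0.663/(1−0.663) = 1.9674. LR = 0.77/0.22 = 3.5000.
Prior odds = 1.9674/3.5000 = 0.5621, so P(S) = 0.5621/(1+0.5621) ≈ 0.36.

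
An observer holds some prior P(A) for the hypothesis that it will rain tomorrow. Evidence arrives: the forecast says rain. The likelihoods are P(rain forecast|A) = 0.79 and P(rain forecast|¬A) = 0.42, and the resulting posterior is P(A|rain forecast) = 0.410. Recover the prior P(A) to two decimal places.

In odds form, posterior odds = prior odds × likelihood ratio, so prior odds = posterior odds ÷ LR.
Posterior odds = 0.410/(1−0.410) = 0.6949. LR = 0.79/0.42 = 1.8810.
Prior odds = 0.6949/1.8810 = 0.3694, so P(A) = 0.3694/(1+0.3694) ≈ 0.27.

P(A) = 0.27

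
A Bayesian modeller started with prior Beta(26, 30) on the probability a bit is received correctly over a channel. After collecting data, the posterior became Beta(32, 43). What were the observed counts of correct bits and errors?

Under Beta–binomial conjugacy the posterior parameters are (α+s, β+f).
Match parameters: s=32−26=6, f=43−30=13.

6 correct bits and 13 errors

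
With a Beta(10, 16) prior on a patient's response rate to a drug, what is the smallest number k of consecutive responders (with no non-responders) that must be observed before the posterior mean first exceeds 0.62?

After k responders and 0 non-responders the posterior is Beta(10+k, 16), with mean (10+k)/(10+16+k).
Set (10+k)/(26+k) > 0.62 and solve: k > (0.62·26 − 10)/(1 − 0.62) = 16.105.
The smallest integer exceeding 16.105 is 17, and checking k=17: (27)/(43) = 0.6279 > 0.62.

k = 17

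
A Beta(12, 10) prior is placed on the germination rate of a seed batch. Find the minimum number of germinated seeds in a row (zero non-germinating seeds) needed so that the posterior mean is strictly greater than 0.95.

After k germinated seeds and 0 non-germinating seeds the posterior is Beta(12+k, 10), with mean (12+k)/(12+10+k).
Set (12+k)/(22+k) > 0.95 and solve: k > (0.95·22 − 12)/(1 − 0.95) = 178.000.
The smallest integer exceeding 178.000 is 179, and checking k=179: (191)/(201) = 0.9502 > 0.95.

k = 179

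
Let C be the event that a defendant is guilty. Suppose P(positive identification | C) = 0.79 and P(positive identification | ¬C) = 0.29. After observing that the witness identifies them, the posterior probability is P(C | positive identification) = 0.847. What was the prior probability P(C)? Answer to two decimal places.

Bayes' rule in odds form gives O(C|E) = O(C)·[P(E|C)/P(E|¬C)], hence O(C) = O(C|E)/LR.
Posterior odds = 0.847/(1−0.847) = 5.5359. LR = 0.79/0.29 = 2.7241.
Prior odds = 5.5359/2.7241 = 2.0322, so P(C) = 2.0322/(1+2.0322) ≈ 0.67.

P(C) = 0.67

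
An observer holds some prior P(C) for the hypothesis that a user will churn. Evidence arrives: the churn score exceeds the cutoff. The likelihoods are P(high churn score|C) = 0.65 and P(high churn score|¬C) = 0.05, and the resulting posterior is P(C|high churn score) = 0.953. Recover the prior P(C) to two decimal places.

P(C) = 0.61

In odds form, posterior odds = prior odds × likelihood ratio, so prior odds = posterior odds ÷ LR.
Posterior odds = 0.953/(1−0.953) = 20.2766. LR = 0.65/0.05 = 13.0000.
Prior odds = 20.2766/13.0000 = 1.5597, so P(C) = 1.5597/(1+1.5597) ≈ 0.61.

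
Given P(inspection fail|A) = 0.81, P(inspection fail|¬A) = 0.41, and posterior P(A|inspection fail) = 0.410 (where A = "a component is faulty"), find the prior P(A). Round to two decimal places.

Bayes' rule in odds form gives O(A|E) = O(A)·[P(E|A)/P(E|¬A)], hence O(A) = O(A|E)/LR.
Posterior odds = 0.410/(1−0.410) = 0.6949. LR = 0.81/0.41 = 1.9756.
Prior odds = 0.6949/1.9756 = 0.3517, so P(A) = 0.3517/(1+0.3517) ≈ 0.26.

P(A) = 0.26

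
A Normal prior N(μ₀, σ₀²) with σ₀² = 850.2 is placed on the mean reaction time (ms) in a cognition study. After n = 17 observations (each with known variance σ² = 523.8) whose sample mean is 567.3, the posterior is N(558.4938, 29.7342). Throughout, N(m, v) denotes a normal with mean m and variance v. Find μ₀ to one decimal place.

With known observation variance, the Normal–Normal posterior has precision τ_n = τ₀ + n/σ² and mean μ_n = (τ₀μ₀ + (n/σ²)x̄)/τ_n.
Here τ₀ = 1/850.2 = 0.001176 and τ_data = 17/523.8 = 0.032455, so τ_n = 0.033631.
Rearranging for μ₀: μ₀ = (μ_n·τ_n − τ_data·x̄)/τ₀ = (558.4938·0.033631 − 0.032455·567.3) / 0.001176 = 0.370983/0.001176 ≈ 315.5.

μ₀ = 315.5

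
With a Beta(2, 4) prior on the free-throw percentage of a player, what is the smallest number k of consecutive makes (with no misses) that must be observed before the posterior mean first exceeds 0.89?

After k makes and 0 misses the posterior is Beta(2+k, 4), with mean (2+k)/(2+4+k).
Set (2+k)/(6+k) > 0.89 and solve: k > (0.89·6 − 2)/(1 − 0.89) = 30.364.
The smallest integer exceeding 30.364 is 31.

k = 31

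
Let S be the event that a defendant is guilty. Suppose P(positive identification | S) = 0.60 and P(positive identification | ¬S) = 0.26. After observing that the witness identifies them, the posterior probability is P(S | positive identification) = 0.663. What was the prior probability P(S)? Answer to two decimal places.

In odds form, posterior odds = prior odds × likelihood ratio, so prior odds = posterior odds ÷ LR.
Posterior odds = 0.663/(1−0.663) = 1.9674. LR = 0.60/0.26 = 2.3077.
Prior odds = 1.9674/2.3077 = 0.8525, so P(S) = 0.8525/(1+0.8525) ≈ 0.46.

P(S) = 0.46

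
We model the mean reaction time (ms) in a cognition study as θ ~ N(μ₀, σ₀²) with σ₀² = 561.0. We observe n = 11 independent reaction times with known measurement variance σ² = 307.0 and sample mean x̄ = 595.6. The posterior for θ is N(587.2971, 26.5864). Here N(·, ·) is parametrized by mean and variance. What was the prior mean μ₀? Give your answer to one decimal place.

With known observation variance, the Normal–Normal posterior has precision τ_n = τ₀ + n/σ² and mean μ_n = (τ₀μ₀ + (n/σ²)x̄)/τ_n.
Here τ₀ = 1/561.0 = 0.001783 and τ_data = 11/307.0 = 0.035831, so τ_n = 0.037614.
Rearranging for μ₀: μ₀ = (μ_n·τ_n − τ_data·x̄)/τ₀ = (587.2971·0.037614 − 0.035831·595.6) / 0.001783 = 0.749650/0.001783 ≈ 420.4.

μ₀ = 420.4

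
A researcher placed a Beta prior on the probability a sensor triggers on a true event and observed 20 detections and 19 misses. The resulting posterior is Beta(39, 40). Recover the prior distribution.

Beta is conjugate to the binomial likelihood: posterior = Beta(a+s, b+f).
So a = 39 − 20 = 19 and b = 40 − 19 = 21.

Beta(19, 21)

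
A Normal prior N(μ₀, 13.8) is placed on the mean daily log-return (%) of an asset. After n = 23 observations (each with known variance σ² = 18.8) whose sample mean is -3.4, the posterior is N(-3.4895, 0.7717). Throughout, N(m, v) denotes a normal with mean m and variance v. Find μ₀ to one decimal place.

μ₀ = -5.0

The posterior mean is a precision-weighted average: μ_n = (τ₀μ₀ + τ_data·x̄)/(τ₀+τ_data), with τ₀=1/σ₀² and τ_data=n/σ².
Here τ₀ = 1/13.8 = 0.072464 and τ_data = 23/18.8 = 1.223404, so τ_n = 1.295868.
Rearranging for μ₀: μ₀ = (μ_n·τ_n − τ_data·x̄)/τ₀ = (-3.4895·1.295868 − 1.223404·-3.4) / 0.072464 = -0.362358/0.072464 ≈ -5.0.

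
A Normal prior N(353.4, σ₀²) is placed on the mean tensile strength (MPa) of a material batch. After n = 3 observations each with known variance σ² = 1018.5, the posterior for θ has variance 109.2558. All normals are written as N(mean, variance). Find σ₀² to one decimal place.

For the Normal–Normal model with known σ², precisions add: τ_n = τ₀ + n/σ².
So 1/σ₀² = 1/109.2558 − 3/1018.5 = 0.009153 − 0.002946 = 0.006207.
Hence σ₀² = 1/0.006207 ≈ 161.1.

σ₀² = 161.1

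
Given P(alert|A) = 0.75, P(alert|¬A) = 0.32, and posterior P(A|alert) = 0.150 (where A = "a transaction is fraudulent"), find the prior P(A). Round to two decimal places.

P(A) = 0.07

Bayes' rule in odds form gives O(A|E) = O(A)·[P(E|A)/P(E|¬A)], hence O(A) = O(A|E)/LR.
Posterior odds = 0.150/(1−0.150) = 0.1765. LR = 0.75/0.32 = 2.3438.
Prior odds = 0.1765/2.3438 = 0.0753, so P(A) = 0.0753/(1+0.0753) ≈ 0.07.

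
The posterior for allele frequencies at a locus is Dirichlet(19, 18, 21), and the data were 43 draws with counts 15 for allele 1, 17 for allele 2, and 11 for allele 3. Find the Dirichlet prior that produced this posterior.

Dirichlet(4, 1, 10)

For a Dirichlet(α) prior with multinomial counts c, the posterior is Dirichlet(α + c) componentwise.
Subtract each count from the matching posterior parameter: 19−15=4, 18−17=1, 21−11=10.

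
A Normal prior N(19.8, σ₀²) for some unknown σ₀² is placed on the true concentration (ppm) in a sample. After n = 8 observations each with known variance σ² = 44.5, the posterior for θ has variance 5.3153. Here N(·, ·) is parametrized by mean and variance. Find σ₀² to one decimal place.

σ₀² = 119.6

Posterior precision equals prior precision plus data precision: 1/σ_n² = 1/σ₀² + n/σ².
So 1/σ₀² = 1/5.3153 − 8/44.5 = 0.188136 − 0.179775 = 0.008361.
Hence σ₀² = 1/0.008361 ≈ 119.6.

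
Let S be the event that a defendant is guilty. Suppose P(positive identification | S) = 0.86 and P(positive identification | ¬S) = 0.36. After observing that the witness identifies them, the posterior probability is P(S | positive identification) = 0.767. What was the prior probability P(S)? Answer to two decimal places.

P(S) = 0.58

Bayes' rule in odds form gives O(S|E) = O(S)·[P(E|S)/P(E|¬S)], hence O(S) = O(S|E)/LR.
Posterior odds = 0.767/(1−0.767) = 3.2918. LR = 0.86/0.36 = 2.3889.
Prior odds = 3.2918/2.3889 = 1.3780, so P(S) = 1.3780/(1+1.3780) ≈ 0.58.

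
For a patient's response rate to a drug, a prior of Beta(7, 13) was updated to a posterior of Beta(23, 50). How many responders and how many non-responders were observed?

16 responders and 37 non-responders

A Beta(α, β) prior with s successes and f failures in binomial data gives a Beta(α+s, β+f) posterior.
So s = 23 − 7 = 16 and f = 50 − 13 = 37.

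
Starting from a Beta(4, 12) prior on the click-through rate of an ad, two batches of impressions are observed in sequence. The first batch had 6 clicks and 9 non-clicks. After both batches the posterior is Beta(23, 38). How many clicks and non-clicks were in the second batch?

Because Beta–binomial updating is additive in the counts, the combined data contributed (α_post−α_prior, β_post−β_prior) successes and failures.
Total across both batches: 23−4=19 clicks, 38−12=26 non-clicks.
Subtract the first batch: 19−6=13 clicks and 26−9=17 non-clicks.

13 clicks and 17 non-clicks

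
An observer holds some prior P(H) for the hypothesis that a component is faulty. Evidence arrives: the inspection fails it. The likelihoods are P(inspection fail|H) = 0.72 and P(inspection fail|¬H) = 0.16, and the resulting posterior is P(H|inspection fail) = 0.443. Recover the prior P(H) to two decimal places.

P(H) = 0.15

Bayes' rule in odds form gives O(H|E) = O(H)·[P(E|H)/P(E|¬H)], hence O(H) = O(H|E)/LR.
Posterior odds = 0.443/(1−0.443) = 0.7953. LR = 0.72/0.16 = 4.5000.
Prior odds = 0.7953/4.5000 = 0.1767, so P(H) = 0.1767/(1+0.1767) ≈ 0.15.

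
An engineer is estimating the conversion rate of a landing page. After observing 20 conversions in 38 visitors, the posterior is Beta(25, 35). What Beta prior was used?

Under Beta–binomial conjugacy the posterior parameters are (a+s, b+f).
So a = 25 − 20 = 5 and b = 35 − 18 = 17.

Beta(5, 17)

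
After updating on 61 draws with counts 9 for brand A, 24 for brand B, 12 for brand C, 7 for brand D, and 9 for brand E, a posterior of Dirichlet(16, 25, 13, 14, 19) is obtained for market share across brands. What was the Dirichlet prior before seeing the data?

Dirichlet(7, 1, 1, 7, 10)

For a Dirichlet(α) prior with multinomial counts c, the posterior is Dirichlet(α + c) componentwise.
Subtract each count from the matching posterior parameter: 16−9=7, 25−24=1, 13−12=1, 14−7=7, 19−9=10.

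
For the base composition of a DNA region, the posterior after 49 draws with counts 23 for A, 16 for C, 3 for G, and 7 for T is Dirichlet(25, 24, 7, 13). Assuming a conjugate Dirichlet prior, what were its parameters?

For a Dirichlet(α) prior with multinomial counts c, the posterior is Dirichlet(α + c) componentwise.
Subtract each count from the matching posterior parameter: 25−23=2, 24−16=8, 7−3=4, 13−7=6.

Dirichlet(2, 8, 4, 6)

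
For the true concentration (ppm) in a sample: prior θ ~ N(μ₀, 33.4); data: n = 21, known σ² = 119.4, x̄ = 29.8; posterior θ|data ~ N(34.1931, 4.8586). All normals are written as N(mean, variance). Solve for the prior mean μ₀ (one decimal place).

With known observation variance, the Normal–Normal posterior has precision τ_n = τ₀ + n/σ² and mean μ_n = (τ₀μ₀ + (n/σ²)x̄)/τ_n.
Here τ₀ = 1/33.4 = 0.029940 and τ_data = 21/119.4 = 0.175879, so τ_n = 0.205819.
Rearranging for μ₀: μ₀ = (μ_n·τ_n − τ_data·x̄)/τ₀ = (34.1931·0.205819 − 0.175879·29.8) / 0.029940 = 1.796395/0.029940 ≈ 60.0.

μ₀ = 60.0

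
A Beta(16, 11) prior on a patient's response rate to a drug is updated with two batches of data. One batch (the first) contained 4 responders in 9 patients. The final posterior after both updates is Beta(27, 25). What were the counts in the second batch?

7 responders and 9 non-responders

Sequential conjugate updates are equivalent to a single update on the pooled data, so total successes = posterior α − prior α and total failures = posterior β − prior β.
Total across both batches: 27−16=11 responders, 25−11=14 non-responders.
Subtract the first batch: 11−4=7 responders and 14−5=9 non-responders.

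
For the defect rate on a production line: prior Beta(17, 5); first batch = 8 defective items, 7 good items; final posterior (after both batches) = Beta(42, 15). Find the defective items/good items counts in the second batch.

Because Beta–binomial updating is additive in the counts, the combined data contributed (α_post−α_prior, β_post−β_prior) successes and failures.
Total across both batches: 42−17=25 defective items, 15−5=10 good items.
Subtract the first batch: 25−8=17 defective items and 10−7=3 good items.

17 defective items and 3 good items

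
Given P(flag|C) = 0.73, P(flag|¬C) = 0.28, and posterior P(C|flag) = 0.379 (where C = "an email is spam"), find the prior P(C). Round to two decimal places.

P(C) = 0.19

In odds form, posterior odds = prior odds × likelihood ratio, so prior odds = posterior odds ÷ LR.
Posterior odds = 0.379/(1−0.379) = 0.6103. LR = 0.73/0.28 = 2.6071.
Prior odds = 0.6103/2.6071 = 0.2341, so P(C) = 0.2341/(1+0.2341) ≈ 0.19.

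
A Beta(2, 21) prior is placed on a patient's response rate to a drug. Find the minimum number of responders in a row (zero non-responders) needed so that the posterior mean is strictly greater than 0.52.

k = 21

After k responders and 0 non-responders the posterior is Beta(2+k, 21), with mean (2+k)/(2+21+k).
Set (2+k)/(23+k) > 0.52 and solve: k > (0.52·23 − 2)/(1 − 0.52) = 20.750.
The smallest integer exceeding 20.750 is 21, and checking k=21: (23)/(44) = 0.5227 > 0.52.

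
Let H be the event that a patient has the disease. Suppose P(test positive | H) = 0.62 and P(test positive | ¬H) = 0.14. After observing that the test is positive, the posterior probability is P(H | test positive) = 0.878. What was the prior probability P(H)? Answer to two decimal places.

Bayes' rule in odds form gives O(H|E) = O(H)·[P(E|H)/P(E|¬H)], hence O(H) = O(H|E)/LR.
Posterior odds = 0.878/(1−0.878) = 7.1967. LR = 0.62/0.14 = 4.4286.
Prior odds = 7.1967/4.4286 = 1.6251, so P(H) = 1.6251/(1+1.6251) ≈ 0.62.

P(H) = 0.62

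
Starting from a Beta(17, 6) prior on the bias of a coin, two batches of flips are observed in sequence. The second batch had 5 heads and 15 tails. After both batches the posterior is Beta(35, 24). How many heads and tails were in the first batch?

13 heads and 3 tails

Because Beta–binomial updating is additive in the counts, the combined data contributed (α_post−α_prior, β_post−β_prior) successes and failures.
Total across both batches: 35−17=18 heads, 24−6=18 tails.
Subtract the second batch: 18−5=13 heads and 18−15=3 tails.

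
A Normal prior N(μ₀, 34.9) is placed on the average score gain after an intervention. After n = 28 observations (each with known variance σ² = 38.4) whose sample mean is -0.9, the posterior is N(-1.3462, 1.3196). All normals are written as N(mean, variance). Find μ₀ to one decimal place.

μ₀ = -12.7

With known observation variance, the Normal–Normal posterior has precision τ_n = τ₀ + n/σ² and mean μ_n = (τ₀μ₀ + (n/σ²)x̄)/τ_n.
Here τ₀ = 1/34.9 = 0.028653 and τ_data = 28/38.4 = 0.729167, so τ_n = 0.757820.
Rearranging for μ₀: μ₀ = (μ_n·τ_n − τ_data·x̄)/τ₀ = (-1.3462·0.757820 − 0.729167·-0.9) / 0.028653 = -0.363927/0.028653 ≈ -12.7.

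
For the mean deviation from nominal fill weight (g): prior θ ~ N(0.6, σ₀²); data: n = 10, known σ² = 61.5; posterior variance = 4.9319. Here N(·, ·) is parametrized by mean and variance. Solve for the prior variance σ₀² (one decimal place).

Posterior precision equals prior precision plus data precision: 1/σ_n² = 1/σ₀² + n/σ².
So 1/σ₀² = 1/4.9319 − 10/61.5 = 0.202762 − 0.162602 = 0.040160.
Hence σ₀² = 1/0.040160 ≈ 24.9.

σ₀² = 24.9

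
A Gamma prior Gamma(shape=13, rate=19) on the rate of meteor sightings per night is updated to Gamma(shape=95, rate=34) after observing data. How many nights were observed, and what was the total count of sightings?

A Gamma(α, β) prior (rate parametrization) on a Poisson rate with n observations summing to S gives posterior Gamma(α+S, β+n).
Matching: Σxᵢ = 95 − 13 = 82 and n = 34 − 19 = 15.

n = 15 nights with total 82 sightings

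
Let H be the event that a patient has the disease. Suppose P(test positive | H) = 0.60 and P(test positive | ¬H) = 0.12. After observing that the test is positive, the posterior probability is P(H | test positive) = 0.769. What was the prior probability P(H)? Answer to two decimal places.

Bayes' rule in odds form gives O(H|E) = O(H)·[P(E|H)/P(E|¬H)], hence O(H) = O(H|E)/LR.
Posterior odds = 0.769/(1−0.769) = 3.3290. LR = 0.60/0.12 = 5.0000.
Prior odds = 3.3290/5.0000 = 0.6658, so P(H) = 0.6658/(1+0.6658) ≈ 0.40.

P(H) = 0.40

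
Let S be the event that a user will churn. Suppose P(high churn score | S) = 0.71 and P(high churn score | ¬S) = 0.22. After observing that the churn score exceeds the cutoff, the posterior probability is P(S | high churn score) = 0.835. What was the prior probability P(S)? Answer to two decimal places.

In odds form, posterior odds = prior odds × likelihood ratio, so prior odds = posterior odds ÷ LR.
Posterior odds = 0.835/(1−0.835) = 5.0606. LR = 0.71/0.22 = 3.2273.
Prior odds = 5.0606/3.2273 = 1.5681, so P(S) = 1.5681/(1+1.5681) ≈ 0.61.

P(S) = 0.61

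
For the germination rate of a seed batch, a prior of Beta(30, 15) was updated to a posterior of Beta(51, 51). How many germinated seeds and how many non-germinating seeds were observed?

21 germinated seeds and 36 non-germinating seeds

Beta is conjugate to the binomial likelihood: posterior = Beta(a+s, b+f).
So s = 51 − 30 = 21 and f = 51 − 15 = 36.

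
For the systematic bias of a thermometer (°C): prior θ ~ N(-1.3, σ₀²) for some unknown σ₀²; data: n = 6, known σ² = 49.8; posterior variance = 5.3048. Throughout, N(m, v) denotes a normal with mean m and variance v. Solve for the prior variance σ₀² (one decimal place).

For the Normal–Normal model with known σ², precisions add: τ_n = τ₀ + n/σ².
So 1/σ₀² = 1/5.3048 − 6/49.8 = 0.188509 − 0.120482 = 0.068027.
Hence σ₀² = 1/0.068027 ≈ 14.7.

σ₀² = 14.7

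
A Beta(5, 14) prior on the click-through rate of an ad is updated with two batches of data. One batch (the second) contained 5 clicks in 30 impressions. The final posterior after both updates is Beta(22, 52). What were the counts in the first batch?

Sequential conjugate updates are equivalent to a single update on the pooled data, so total successes = posterior α − prior α and total failures = posterior β − prior β.
Total across both batches: 22−5=17 clicks, 52−14=38 non-clicks.
Subtract the second batch: 17−5=12 clicks and 38−25=13 non-clicks.

12 clicks and 13 non-clicks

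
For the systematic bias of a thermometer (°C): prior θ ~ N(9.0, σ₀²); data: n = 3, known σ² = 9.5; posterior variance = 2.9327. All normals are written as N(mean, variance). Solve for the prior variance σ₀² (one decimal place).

For the Normal–Normal model with known σ², precisions add: τ_n = τ₀ + n/σ².
So 1/σ₀² = 1/2.9327 − 3/9.5 = 0.340983 − 0.315789 = 0.025194.
Hence σ₀² = 1/0.025194 ≈ 39.7.

σ₀² = 39.7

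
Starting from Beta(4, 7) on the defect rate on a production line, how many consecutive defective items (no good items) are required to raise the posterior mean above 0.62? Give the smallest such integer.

k = 8

After k defective items and 0 good items the posterior is Beta(4+k, 7), with mean (4+k)/(4+7+k).
Set (4+k)/(11+k) > 0.62 and solve: k > (0.62·11 − 4)/(1 − 0.62) = 7.421.
The smallest integer exceeding 7.421 is 8, and checking k=8: (12)/(19) = 0.6316 > 0.62.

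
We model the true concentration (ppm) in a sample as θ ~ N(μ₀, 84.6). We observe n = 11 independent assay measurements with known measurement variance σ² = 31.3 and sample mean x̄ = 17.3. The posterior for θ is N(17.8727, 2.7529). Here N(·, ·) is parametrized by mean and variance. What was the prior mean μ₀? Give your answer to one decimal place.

μ₀ = 34.9

The posterior mean is a precision-weighted average: μ_n = (τ₀μ₀ + τ_data·x̄)/(τ₀+τ_data), with τ₀=1/σ₀² and τ_data=n/σ².
Here τ₀ = 1/84.6 = 0.011820 and τ_data = 11/31.3 = 0.351438, so τ_n = 0.363258.
Rearranging for μ₀: μ₀ = (μ_n·τ_n − τ_data·x̄)/τ₀ = (17.8727·0.363258 − 0.351438·17.3) / 0.011820 = 0.412524/0.011820 ≈ 34.9.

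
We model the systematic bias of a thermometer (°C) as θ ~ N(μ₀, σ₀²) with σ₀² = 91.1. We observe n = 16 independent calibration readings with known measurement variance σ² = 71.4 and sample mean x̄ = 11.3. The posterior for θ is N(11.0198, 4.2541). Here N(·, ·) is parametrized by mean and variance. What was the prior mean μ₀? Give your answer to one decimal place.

With known observation variance, the Normal–Normal posterior has precision τ_n = τ₀ + n/σ² and mean μ_n = (τ₀μ₀ + (n/σ²)x̄)/τ_n.
Here τ₀ = 1/91.1 = 0.010977 and τ_data = 16/71.4 = 0.224090, so τ_n = 0.235067.
Rearranging for μ₀: μ₀ = (μ_n·τ_n − τ_data·x̄)/τ₀ = (11.0198·0.235067 − 0.224090·11.3) / 0.010977 = 0.058174/0.010977 ≈ 5.3.

μ₀ = 5.3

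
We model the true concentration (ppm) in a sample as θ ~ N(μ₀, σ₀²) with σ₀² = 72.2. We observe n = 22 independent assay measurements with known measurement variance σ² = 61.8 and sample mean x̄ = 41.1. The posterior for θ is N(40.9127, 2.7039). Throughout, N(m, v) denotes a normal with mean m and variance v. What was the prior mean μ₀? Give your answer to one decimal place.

μ₀ = 36.1

With known observation variance, the Normal–Normal posterior has precision τ_n = τ₀ + n/σ² and mean μ_n = (τ₀μ₀ + (n/σ²)x̄)/τ_n.
Here τ₀ = 1/72.2 = 0.013850 and τ_data = 22/61.8 = 0.355987, so τ_n = 0.369837.
Rearranging for μ₀: μ₀ = (μ_n·τ_n − τ_data·x̄)/τ₀ = (40.9127·0.369837 − 0.355987·41.1) / 0.013850 = 0.499965/0.013850 ≈ 36.1.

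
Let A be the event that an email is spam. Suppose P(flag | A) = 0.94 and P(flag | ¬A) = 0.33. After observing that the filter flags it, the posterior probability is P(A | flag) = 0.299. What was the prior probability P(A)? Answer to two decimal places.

P(A) = 0.13

In odds form, posterior odds = prior odds × likelihood ratio, so prior odds = posterior odds ÷ LR.
Posterior odds = 0.299/(1−0.299) = 0.4265. LR = 0.94/0.33 = 2.8485.
Prior odds = 0.4265/2.8485 = 0.1497, so P(A) = 0.1497/(1+0.1497) ≈ 0.13.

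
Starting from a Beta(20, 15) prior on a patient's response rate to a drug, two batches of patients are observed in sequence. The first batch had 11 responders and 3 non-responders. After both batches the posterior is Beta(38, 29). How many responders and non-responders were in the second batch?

7 responders and 11 non-responders

Because Beta–binomial updating is additive in the counts, the combined data contributed (α_post−α_prior, β_post−β_prior) successes and failures.
Total across both batches: 38−20=18 responders, 29−15=14 non-responders.
Subtract the first batch: 18−11=7 responders and 14−3=11 non-responders.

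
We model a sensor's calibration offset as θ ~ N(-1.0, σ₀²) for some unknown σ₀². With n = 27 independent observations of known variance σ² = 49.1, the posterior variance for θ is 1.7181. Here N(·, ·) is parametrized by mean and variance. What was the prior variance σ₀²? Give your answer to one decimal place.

Posterior precision equals prior precision plus data precision: 1/σ_n² = 1/σ₀² + n/σ².
So 1/σ₀² = 1/1.7181 − 27/49.1 = 0.582038 − 0.549898 = 0.032140.
Hence σ₀² = 1/0.032140 ≈ 31.1.

σ₀² = 31.1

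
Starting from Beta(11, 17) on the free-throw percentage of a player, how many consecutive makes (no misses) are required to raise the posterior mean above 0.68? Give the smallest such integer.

k = 26

After k makes and 0 misses the posterior is Beta(11+k, 17), with mean (11+k)/(11+17+k).
Set (11+k)/(28+k) > 0.68 and solve: k > (0.68·28 − 11)/(1 − 0.68) = 25.125.
The smallest integer exceeding 25.125 is 26, and checking k=26: (37)/(54) = 0.6852 > 0.68.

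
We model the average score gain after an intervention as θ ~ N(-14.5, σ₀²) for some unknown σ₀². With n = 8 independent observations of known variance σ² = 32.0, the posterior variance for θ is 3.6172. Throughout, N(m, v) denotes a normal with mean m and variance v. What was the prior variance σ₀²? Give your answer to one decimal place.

For the Normal–Normal model with known σ², precisions add: τ_n = τ₀ + n/σ².
So 1/σ₀² = 1/3.6172 − 8/32.0 = 0.276457 − 0.250000 = 0.026457.
Hence σ₀² = 1/0.026457 ≈ 37.8.

σ₀² = 37.8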